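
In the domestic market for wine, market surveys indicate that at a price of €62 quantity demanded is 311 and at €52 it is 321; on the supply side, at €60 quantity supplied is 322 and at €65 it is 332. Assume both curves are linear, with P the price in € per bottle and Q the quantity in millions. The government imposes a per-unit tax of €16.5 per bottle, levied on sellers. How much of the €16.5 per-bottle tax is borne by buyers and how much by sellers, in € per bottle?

Demand slope: (321 − 311)/(52 − 62) = -1, so Qd = 373 − P.
Supply slope: (332 − 322)/(65 − 60) = 2, so Qs = 2P + 202.
Without the tax, 373 − P = 2P + 202 gives 3P = 171, so P* = €57 and Q* = 316.
With the tax collected from sellers, supply shifts: Qs = 2(P − 16.5) + 202.
Solving gives Q = 305 with buyers paying €68 and sellers receiving €51.5 (the €16.5 wedge).
Burden on buyers: €11; on sellers: €5.5. (They sum to €16.5.)

Buyers bear €11 per bottle; sellers bear €5.5 per bottle.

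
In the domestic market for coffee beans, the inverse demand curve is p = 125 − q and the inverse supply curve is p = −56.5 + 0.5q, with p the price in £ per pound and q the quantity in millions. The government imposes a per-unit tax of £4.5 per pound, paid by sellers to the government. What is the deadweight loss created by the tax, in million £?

Deadweight loss = £6.75 million.

Rewrite in direct form: qd = 125 − p and qs = 2p + 113.
Before the tax: set 125 − p = 2p + 113 → p* = £4, q* = 121.
With the tax collected from sellers, supply shifts: qs = 2(p − 4.5) + 113.
New equilibrium: buyers pay £7, sellers receive £2.5, q = 118. (Wedge: pb − ps = 4.5.)
Quantity falls by |ΔQ| = |121 − 118| = 3.
DWL = ½ · t · |ΔQ| = ½ · 4.5 · 3 = £6.75.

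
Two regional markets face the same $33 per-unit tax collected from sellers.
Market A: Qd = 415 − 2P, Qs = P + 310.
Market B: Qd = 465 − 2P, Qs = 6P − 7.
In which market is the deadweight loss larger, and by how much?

Market B, by $453.75.

Market A: pre-tax P* = $35, Q* = 345; post-tax Q = 323; deadweight loss = $363.
Market B: pre-tax P* = $59, Q* = 347; post-tax Q = 297.5; deadweight loss = $816.75.
Difference: $363 vs $816.75 → market B is larger by $453.75.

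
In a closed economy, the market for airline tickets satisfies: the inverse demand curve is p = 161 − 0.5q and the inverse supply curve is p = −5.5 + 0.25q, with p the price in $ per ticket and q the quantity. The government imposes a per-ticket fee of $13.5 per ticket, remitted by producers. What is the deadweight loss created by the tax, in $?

Rewrite in direct form: qd = 322 − 2p and qs = 4p + 22.
Before the tax: set 322 − 2p = 4p + 22 → p* = $50, q* = 222.
With the tax collected from producers, supply shifts: qs = 4(p − 13.5) + 22.
Solving gives q = 204 with consumers paying $59 and producers receiving $45.5 (the $13.5 wedge).
Quantity falls by |ΔQ| = |222 − 204| = 18.
DWL = ½ · t · |ΔQ| = ½ · 13.5 · 18 = $121.5.

Deadweight loss = $121.5.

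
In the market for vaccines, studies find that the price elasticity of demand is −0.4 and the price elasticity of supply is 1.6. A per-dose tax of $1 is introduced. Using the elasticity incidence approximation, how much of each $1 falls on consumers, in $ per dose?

Incidence ratio: consumers' share ≈ εs / (εs + |εd|) = 1.6 / (1.6 + 0.4) = 0.8.
So consumers bear ≈ 0.8 × $1 = $0.8; producers bear $0.2.

Consumers bear ≈ $0.8 per dose.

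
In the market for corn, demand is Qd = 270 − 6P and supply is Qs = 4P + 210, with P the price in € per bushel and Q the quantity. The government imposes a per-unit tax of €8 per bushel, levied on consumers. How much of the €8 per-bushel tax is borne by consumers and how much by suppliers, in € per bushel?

Before the tax: set 270 − 6P = 4P + 210 → P* = €6, Q* = 234.
With the tax collected from consumers, demand (in seller-price terms) shifts: Qd = 270 − 6(P + 8).
New equilibrium: consumers pay €9.2, suppliers receive €1.2, Q = 214.8. (Wedge: Pb − Ps = 8.)
Burden on consumers: €3.2; on suppliers: €4.8. (They sum to €8.)

Consumers bear €3.2 per bushel; suppliers bear €4.8 per bushel.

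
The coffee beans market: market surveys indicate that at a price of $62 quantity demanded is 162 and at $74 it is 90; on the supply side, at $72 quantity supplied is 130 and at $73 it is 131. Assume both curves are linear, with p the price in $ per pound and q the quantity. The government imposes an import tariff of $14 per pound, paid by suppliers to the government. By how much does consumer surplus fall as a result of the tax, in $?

Demand slope: (90 − 162)/(74 − 62) = -6, so qd = 534 − 6p.
Supply slope: (131 − 130)/(73 − 72) = 1, so qs = p + 58.
Without the tax, 534 − 6p = p + 58 gives 7p = 476, so p* = $68 and q* = 126.
With the tax collected from suppliers, supply shifts: qs = (p − 14) + 58.
New equilibrium: consumers pay $70, suppliers receive $56, q = 114. (Wedge: pb − ps = 14.)
ΔCS is the trapezoid between Q = 114 and Q = 126 of height $2: ½ · (126 + 114) · 2 = $240.

Consumer surplus falls by $240.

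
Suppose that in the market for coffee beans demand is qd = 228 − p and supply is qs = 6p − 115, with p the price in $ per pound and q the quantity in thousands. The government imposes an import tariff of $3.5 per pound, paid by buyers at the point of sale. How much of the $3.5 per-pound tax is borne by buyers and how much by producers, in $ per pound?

Buyers bear $3 per pound; producers bear $0.5 per pound.

Before the tax: set 228 − p = 6p − 115 → p* = $49, q* = 179.
With the tax collected from buyers, demand (in seller-price terms) shifts: qd = 228 − (p + 3.5).
Solving gives q = 176 with buyers paying $52 and producers receiving $48.5 (the $3.5 wedge).
Burden on buyers: $3; on producers: $0.5. (They sum to $3.5.)
The less price-elastic side of the market bears the larger share of a per-unit tax.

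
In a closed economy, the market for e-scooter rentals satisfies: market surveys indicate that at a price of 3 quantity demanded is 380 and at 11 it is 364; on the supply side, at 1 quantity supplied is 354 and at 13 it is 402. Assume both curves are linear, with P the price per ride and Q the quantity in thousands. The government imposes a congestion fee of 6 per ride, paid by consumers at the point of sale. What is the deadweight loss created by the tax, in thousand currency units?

Deadweight loss = 24 thousand.

Demand slope: (364 − 380)/(11 − 3) = -2, so Qd = 386 − 2P.
Supply slope: (402 − 354)/(13 − 1) = 4, so Qs = 4P + 350.
Before the tax: set 386 − 2P = 4P + 350 → P* = 6, Q* = 374.
With the tax collected from consumers, demand (in seller-price terms) shifts: Qd = 386 − 2(P + 6).
Solving gives Q = 366 with consumers paying 10 and sellers receiving 4 (the 6 wedge).
Quantity falls by |ΔQ| = |374 − 366| = 8.
DWL = ½ · t · |ΔQ| = ½ · 6 · 8 = 24.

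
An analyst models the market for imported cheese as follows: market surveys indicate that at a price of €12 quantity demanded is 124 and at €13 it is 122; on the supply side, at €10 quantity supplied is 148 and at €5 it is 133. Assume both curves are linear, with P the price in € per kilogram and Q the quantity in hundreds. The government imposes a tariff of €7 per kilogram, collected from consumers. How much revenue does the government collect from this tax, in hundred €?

Tax revenue = €893.2 hundred.

Demand slope: (122 − 124)/(13 − 12) = -2, so Qd = 148 − 2P.
Supply slope: (133 − 148)/(5 − 10) = 3, so Qs = 3P + 118.
Without the tax, 148 − 2P = 3P + 118 gives 5P = 30, so P* = €6 and Q* = 136.
With the tax collected from consumers, demand (in seller-price terms) shifts: Qd = 148 − 2(P + 7).
Solving gives Q = 127.6 with consumers paying €10.2 and sellers receiving €3.2 (the €7 wedge).
Revenue = t · Q = 7 · 127.6 = €893.2.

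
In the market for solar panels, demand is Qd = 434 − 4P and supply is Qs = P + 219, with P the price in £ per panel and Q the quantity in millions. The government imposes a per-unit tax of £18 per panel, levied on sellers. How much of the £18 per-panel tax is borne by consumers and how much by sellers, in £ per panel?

Before the tax: set 434 − 4P = P + 219 → P* = £43, Q* = 262.
With the tax collected from sellers, supply shifts: Qs = (P − 18) + 219.
Solving gives Q = 247.6 with consumers paying £46.6 and sellers receiving £28.6 (the £18 wedge).
Burden on consumers: £3.6; on sellers: £14.4. (They sum to £18.)

Consumers bear £3.6 per panel; sellers bear £14.4 per panel.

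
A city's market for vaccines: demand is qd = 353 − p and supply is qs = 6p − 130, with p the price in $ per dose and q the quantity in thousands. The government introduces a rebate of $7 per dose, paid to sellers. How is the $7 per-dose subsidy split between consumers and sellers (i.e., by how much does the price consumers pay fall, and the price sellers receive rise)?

Before the subsidy: set 353 − p = 6p − 130 → p* = $69, q* = 284.
With a per-unit subsidy paid to sellers, each receives p + 7 per unit sold, so supply becomes qs = 6(p + 7) − 130.
New equilibrium: consumers pay $63, sellers receive $70, q = 290. (Wedge: pb − ps = −7.)
Gain to consumers: $6; to sellers: $1. (They sum to $7.)

Consumers gain $6 per dose; sellers gain $1 per dose.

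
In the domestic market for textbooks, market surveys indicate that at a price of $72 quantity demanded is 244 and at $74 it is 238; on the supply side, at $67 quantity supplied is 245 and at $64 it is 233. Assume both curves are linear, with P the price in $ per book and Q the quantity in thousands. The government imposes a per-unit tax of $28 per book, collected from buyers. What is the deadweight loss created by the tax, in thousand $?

Demand slope: (238 − 244)/(74 − 72) = -3, so Qd = 460 − 3P.
Supply slope: (233 − 245)/(64 − 67) = 4, so Qs = 4P − 23.
Before the tax: set 460 − 3P = 4P − 23 → P* = $69, Q* = 253.
With the tax collected from buyers, demand (in seller-price terms) shifts: Qd = 460 − 3(P + 28).
New equilibrium: buyers pay $85, producers receive $57, Q = 205. (Wedge: Pb − Ps = 28.)
Quantity falls by |ΔQ| = |253 − 205| = 48.
DWL = ½ · t · |ΔQ| = ½ · 28 · 48 = $672.

Deadweight loss = $672 thousand.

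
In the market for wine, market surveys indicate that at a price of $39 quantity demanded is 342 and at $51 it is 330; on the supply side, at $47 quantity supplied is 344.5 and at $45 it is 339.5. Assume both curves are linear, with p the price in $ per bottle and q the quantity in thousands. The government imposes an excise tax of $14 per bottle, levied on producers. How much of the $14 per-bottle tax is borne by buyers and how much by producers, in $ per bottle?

Buyers bear $10 per bottle; producers bear $4 per bottle.

Demand slope: (330 − 342)/(51 − 39) = -1, so qd = 381 − p.
Supply slope: (339.5 − 344.5)/(45 − 47) = 2.5, so qs = 2.5p + 227.
Before the tax: set 381 − p = 2.5p + 227 → p* = $44, q* = 337.
With the tax collected from producers, supply shifts: qs = 2.5(p − 14) + 227.
New equilibrium: buyers pay $54, producers receive $40, q = 327. (Wedge: pb − ps = 14.)
Burden on buyers: $10; on producers: $4. (They sum to $14.)
The less price-elastic side of the market bears the larger share of a per-unit tax.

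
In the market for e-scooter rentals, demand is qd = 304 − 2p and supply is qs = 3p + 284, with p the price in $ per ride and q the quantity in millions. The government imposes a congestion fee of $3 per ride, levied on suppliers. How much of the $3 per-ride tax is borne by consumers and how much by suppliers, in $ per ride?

Consumers bear $1.8 per ride; suppliers bear $1.2 per ride.

Before the tax: set 304 − 2p = 3p + 284 → p* = $4, q* = 296.
With the tax collected from suppliers, supply shifts: qs = 3(p − 3) + 284.
Solving gives q = 292.4 with consumers paying $5.8 and suppliers receiving $2.8 (the $3 wedge).
Burden on consumers: $1.8; on suppliers: $1.2. (They sum to $3.)
The less price-elastic side of the market bears the larger share of a per-unit tax.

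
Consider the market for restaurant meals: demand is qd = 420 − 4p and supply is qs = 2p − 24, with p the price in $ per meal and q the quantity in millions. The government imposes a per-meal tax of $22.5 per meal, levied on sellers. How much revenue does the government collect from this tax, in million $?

Before the tax: set 420 − 4p = 2p − 24 → p* = $74, q* = 124.
With the tax collected from sellers, supply shifts: qs = 2(p − 22.5) − 24.
Solving gives q = 94 with consumers paying $81.5 and sellers receiving $59 (the $22.5 wedge).
Revenue = t · Q = 22.5 · 94 = $2115.

Tax revenue = $2115 million.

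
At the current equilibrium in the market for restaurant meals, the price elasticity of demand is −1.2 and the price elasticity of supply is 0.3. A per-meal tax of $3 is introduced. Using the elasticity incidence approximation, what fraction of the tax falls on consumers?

Incidence ratio: consumers' share ≈ εs / (εs + |εd|) = 0.3 / (0.3 + 1.2) = 0.2.
Supply is the less elastic side, so consumers bear the smaller share.

Consumers' share ≈ 0.2.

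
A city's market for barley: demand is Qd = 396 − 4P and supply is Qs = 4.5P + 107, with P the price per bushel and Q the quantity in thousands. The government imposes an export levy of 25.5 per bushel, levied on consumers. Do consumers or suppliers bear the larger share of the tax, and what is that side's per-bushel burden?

Consumers bear the larger share: 13.5 per bushel.

Without the tax, 396 − 4P = 4.5P + 107 gives 8.5P = 289, so P* = 34 and Q* = 260.
With the tax collected from consumers, demand (in seller-price terms) shifts: Qd = 396 − 4(P + 25.5).
New equilibrium: consumers pay 47.5, suppliers receive 22, Q = 206. (Wedge: Pb − Ps = 25.5.)
Per-bushel burden: consumers 13.5, suppliers 12.
Consumers take the larger share because demand is less price-elastic here (demand slope 4 vs supply slope 4.5).
The less price-elastic side of the market bears the larger share of a per-unit tax.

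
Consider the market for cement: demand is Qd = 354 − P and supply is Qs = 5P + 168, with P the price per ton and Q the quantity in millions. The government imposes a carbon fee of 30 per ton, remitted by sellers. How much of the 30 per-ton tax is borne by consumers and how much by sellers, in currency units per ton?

Consumers bear 25 per ton; sellers bear 5 per ton.

Before the tax: set 354 − P = 5P + 168 → P* = 31, Q* = 323.
With the tax collected from sellers, supply shifts: Qs = 5(P − 30) + 168.
New equilibrium: consumers pay 56, sellers receive 26, Q = 298. (Wedge: Pb − Ps = 30.)
Burden on consumers: 25; on sellers: 5. (They sum to 30.)
The less price-elastic side of the market bears the larger share of a per-unit tax.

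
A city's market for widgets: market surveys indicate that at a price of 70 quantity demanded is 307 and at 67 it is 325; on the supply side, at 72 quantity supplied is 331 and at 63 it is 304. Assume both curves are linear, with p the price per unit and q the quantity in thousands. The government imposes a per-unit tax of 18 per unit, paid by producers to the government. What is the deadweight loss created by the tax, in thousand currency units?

Demand slope: (325 − 307)/(67 − 70) = -6, so qd = 727 − 6p.
Supply slope: (304 − 331)/(63 − 72) = 3, so qs = 3p + 115.
Without the tax, 727 − 6p = 3p + 115 gives 9p = 612, so p* = 68 and q* = 319.
With the tax collected from producers, supply shifts: qs = 3(p − 18) + 115.
Solving gives q = 283 with buyers paying 74 and producers receiving 56 (the 18 wedge).
Quantity falls by |ΔQ| = |319 − 283| = 36.
DWL = ½ · t · |ΔQ| = ½ · 18 · 36 = 324.

Deadweight loss = 324 thousand.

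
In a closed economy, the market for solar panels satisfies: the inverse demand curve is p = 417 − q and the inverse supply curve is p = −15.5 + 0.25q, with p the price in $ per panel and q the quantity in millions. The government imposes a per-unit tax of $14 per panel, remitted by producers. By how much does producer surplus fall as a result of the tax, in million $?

Rewrite in direct form: qd = 417 − p and qs = 4p + 62.
Without the tax, 417 − p = 4p + 62 gives 5p = 355, so p* = $71 and q* = 346.
With the tax collected from producers, supply shifts: qs = 4(p − 14) + 62.
Solving gives q = 334.8 with consumers paying $82.2 and producers receiving $68.2 (the $14 wedge).
ΔPS is the trapezoid between Q = 334.8 and Q = 346 of height $2.8: ½ · (346 + 334.8) · 2.8 = $953.12.

Producer surplus falls by $953.12 million.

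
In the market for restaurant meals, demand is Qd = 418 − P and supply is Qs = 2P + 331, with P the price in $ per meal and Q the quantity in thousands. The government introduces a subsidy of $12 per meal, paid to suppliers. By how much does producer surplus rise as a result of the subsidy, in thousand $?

Before the subsidy: set 418 − P = 2P + 331 → P* = $29, Q* = 389.
With a per-unit subsidy paid to suppliers, each receives P + 12 per unit sold, so supply becomes Qs = 2(P + 12) + 331.
New equilibrium: buyers pay $21, suppliers receive $33, Q = 397. (Wedge: Pb − Ps = −12.)
ΔPS is the trapezoid between Q = 397 and Q = 389 of height $4: ½ · (389 + 397) · 4 = $1572.

Producer surplus rises by $1572 thousand.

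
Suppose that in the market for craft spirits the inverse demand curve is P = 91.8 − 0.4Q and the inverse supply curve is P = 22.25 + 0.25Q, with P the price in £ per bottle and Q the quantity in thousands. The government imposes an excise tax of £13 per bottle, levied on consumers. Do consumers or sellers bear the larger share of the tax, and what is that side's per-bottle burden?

Rewrite in direct form: Qd = 229.5 − 2.5P and Qs = 4P − 89.
Before the tax: set 229.5 − 2.5P = 4P − 89 → P* = £49, Q* = 107.
With the tax collected from consumers, demand (in seller-price terms) shifts: Qd = 229.5 − 2.5(P + 13).
New equilibrium: consumers pay £57, sellers receive £44, Q = 87. (Wedge: Pb − Ps = 13.)
Per-bottle burden: consumers £8, sellers £5.
Consumers take the larger share because demand is less price-elastic here (demand slope 2.5 vs supply slope 4).

Consumers bear the larger share: £8 per bottle.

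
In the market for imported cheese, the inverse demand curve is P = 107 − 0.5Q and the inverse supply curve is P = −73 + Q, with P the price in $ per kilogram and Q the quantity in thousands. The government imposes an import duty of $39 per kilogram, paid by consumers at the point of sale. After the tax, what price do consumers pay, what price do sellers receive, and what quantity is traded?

Inverting to Q(P) form: Qd = 214 − 2P; Qs = P + 73.
Before the tax: set 214 − 2P = P + 73 → P* = $47, Q* = 120.
With the tax collected from consumers, demand (in seller-price terms) shifts: Qd = 214 − 2(P + 39).
New equilibrium: consumers pay $60, sellers receive $21, Q = 94. (Wedge: Pb − Ps = 39.)

Consumers pay $60; sellers receive $21; quantity = 94.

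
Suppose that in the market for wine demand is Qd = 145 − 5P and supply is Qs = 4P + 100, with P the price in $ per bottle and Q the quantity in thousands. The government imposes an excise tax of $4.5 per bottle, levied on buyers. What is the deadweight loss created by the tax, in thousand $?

Deadweight loss = $22.5 thousand.

Without the tax, 145 − 5P = 4P + 100 gives 9P = 45, so P* = $5 and Q* = 120.
With the tax collected from buyers, demand (in seller-price terms) shifts: Qd = 145 − 5(P + 4.5).
New equilibrium: buyers pay $7, sellers receive $2.5, Q = 110. (Wedge: Pb − Ps = 4.5.)
Quantity falls by |ΔQ| = |120 − 110| = 10.
DWL = ½ · t · |ΔQ| = ½ · 4.5 · 10 = $22.5.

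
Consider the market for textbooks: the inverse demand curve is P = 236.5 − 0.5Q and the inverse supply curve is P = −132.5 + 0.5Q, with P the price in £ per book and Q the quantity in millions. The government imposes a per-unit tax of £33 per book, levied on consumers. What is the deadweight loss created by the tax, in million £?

Deadweight loss = £544.5 million.

Inverting to Q(P) form: Qd = 473 − 2P; Qs = 2P + 265.
Without the tax, 473 − 2P = 2P + 265 gives 4P = 208, so P* = £52 and Q* = 369.
With the tax collected from consumers, demand (in seller-price terms) shifts: Qd = 473 − 2(P + 33).
Solving gives Q = 336 with consumers paying £68.5 and producers receiving £35.5 (the £33 wedge).
Quantity falls by |ΔQ| = |369 − 336| = 33.
DWL = ½ · t · |ΔQ| = ½ · 33 · 33 = £544.5.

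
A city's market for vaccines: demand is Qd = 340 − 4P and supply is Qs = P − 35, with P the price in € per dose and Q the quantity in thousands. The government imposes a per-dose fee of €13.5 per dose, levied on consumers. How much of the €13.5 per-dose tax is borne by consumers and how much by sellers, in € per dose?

Consumers bear €2.7 per dose; sellers bear €10.8 per dose.

Without the tax, 340 − 4P = P − 35 gives 5P = 375, so P* = €75 and Q* = 40.
With the tax collected from consumers, demand (in seller-price terms) shifts: Qd = 340 − 4(P + 13.5).
New equilibrium: consumers pay €77.7, sellers receive €64.2, Q = 29.2. (Wedge: Pb − Ps = 13.5.)
Burden on consumers: €2.7; on sellers: €10.8. (They sum to €13.5.)
The less price-elastic side of the market bears the larger share of a per-unit tax.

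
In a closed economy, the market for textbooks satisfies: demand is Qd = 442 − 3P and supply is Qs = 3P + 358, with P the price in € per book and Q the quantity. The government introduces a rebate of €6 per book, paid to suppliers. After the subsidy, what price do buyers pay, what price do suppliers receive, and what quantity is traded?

Without the subsidy, 442 − 3P = 3P + 358 gives 6P = 84, so P* = €14 and Q* = 400.
With a per-unit subsidy paid to suppliers, each receives P + 6 per unit sold, so supply becomes Qs = 3(P + 6) + 358.
New equilibrium: buyers pay €11, suppliers receive €17, Q = 409. (Wedge: Pb − Ps = −6.)

Buyers pay €11; suppliers receive €17; quantity = 409.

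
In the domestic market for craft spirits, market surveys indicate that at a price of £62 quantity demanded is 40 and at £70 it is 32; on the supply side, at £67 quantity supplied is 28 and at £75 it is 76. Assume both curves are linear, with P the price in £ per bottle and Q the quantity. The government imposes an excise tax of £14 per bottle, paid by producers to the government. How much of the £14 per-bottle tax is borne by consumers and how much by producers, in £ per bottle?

Demand slope: (32 − 40)/(70 − 62) = -1, so Qd = 102 − P.
Supply slope: (76 − 28)/(75 − 67) = 6, so Qs = 6P − 374.
Before the tax: set 102 − P = 6P − 374 → P* = £68, Q* = 34.
With the tax collected from producers, supply shifts: Qs = 6(P − 14) − 374.
New equilibrium: consumers pay £80, producers receive £66, Q = 22. (Wedge: Pb − Ps = 14.)
Burden on consumers: £12; on producers: £2. (They sum to £14.)
The less price-elastic side of the market bears the larger share of a per-unit tax.

Consumers bear £12 per bottle; producers bear £2 per bottle.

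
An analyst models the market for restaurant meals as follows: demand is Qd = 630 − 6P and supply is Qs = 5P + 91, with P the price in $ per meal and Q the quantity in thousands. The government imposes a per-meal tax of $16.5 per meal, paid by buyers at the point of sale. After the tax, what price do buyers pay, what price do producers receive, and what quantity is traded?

Buyers pay $56.5; producers receive $40; quantity = 291.

Before the tax: set 630 − 6P = 5P + 91 → P* = $49, Q* = 336.
With the tax collected from buyers, demand (in seller-price terms) shifts: Qd = 630 − 6(P + 16.5).
New equilibrium: buyers pay $56.5, producers receive $40, Q = 291. (Wedge: Pb − Ps = 16.5.)
The less price-elastic side of the market bears the larger share of a per-unit tax.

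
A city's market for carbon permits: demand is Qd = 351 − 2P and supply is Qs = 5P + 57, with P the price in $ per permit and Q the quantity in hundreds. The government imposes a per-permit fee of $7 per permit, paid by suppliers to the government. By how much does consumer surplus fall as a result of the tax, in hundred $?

Before the tax: set 351 − 2P = 5P + 57 → P* = $42, Q* = 267.
With the tax collected from suppliers, supply shifts: Qs = 5(P − 7) + 57.
New equilibrium: consumers pay $47, suppliers receive $40, Q = 257. (Wedge: Pb − Ps = 7.)
ΔCS is the trapezoid between Q = 257 and Q = 267 of height $5: ½ · (267 + 257) · 5 = $1310.

Consumer surplus falls by $1310 hundred.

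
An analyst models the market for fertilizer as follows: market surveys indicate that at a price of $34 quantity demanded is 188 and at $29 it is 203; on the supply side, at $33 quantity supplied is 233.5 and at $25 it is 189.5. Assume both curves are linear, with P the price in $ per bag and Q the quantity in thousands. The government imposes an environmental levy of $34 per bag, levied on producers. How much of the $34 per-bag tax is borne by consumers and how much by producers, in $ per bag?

Consumers bear $22 per bag; producers bear $12 per bag.

Demand slope: (203 − 188)/(29 − 34) = -3, so Qd = 290 − 3P.
Supply slope: (189.5 − 233.5)/(25 − 33) = 5.5, so Qs = 5.5P + 52.
Without the tax, 290 − 3P = 5.5P + 52 gives 8.5P = 238, so P* = $28 and Q* = 206.
With the tax collected from producers, supply shifts: Qs = 5.5(P − 34) + 52.
Solving gives Q = 140 with consumers paying $50 and producers receiving $16 (the $34 wedge).
Burden on consumers: $22; on producers: $12. (They sum to $34.)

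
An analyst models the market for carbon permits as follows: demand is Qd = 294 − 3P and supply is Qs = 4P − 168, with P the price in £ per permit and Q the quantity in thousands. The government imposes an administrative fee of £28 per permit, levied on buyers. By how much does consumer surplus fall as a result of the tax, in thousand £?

Without the tax, 294 − 3P = 4P − 168 gives 7P = 462, so P* = £66 and Q* = 96.
With the tax collected from buyers, demand (in seller-price terms) shifts: Qd = 294 − 3(P + 28).
New equilibrium: buyers pay £82, suppliers receive £54, Q = 48. (Wedge: Pb − Ps = 28.)
ΔCS is the trapezoid between Q = 48 and Q = 96 of height £16: ½ · (96 + 48) · 16 = £1152.

Consumer surplus falls by £1152 thousand.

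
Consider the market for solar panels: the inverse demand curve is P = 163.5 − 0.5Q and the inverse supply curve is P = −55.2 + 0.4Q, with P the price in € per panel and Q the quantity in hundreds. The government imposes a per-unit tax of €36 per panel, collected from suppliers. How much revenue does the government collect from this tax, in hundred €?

Rewrite in direct form: Qd = 327 − 2P and Qs = 2.5P + 138.
Without the tax, 327 − 2P = 2.5P + 138 gives 4.5P = 189, so P* = €42 and Q* = 243.
With the tax collected from suppliers, supply shifts: Qs = 2.5(P − 36) + 138.
New equilibrium: buyers pay €62, suppliers receive €26, Q = 203. (Wedge: Pb − Ps = 36.)
Revenue = t · Q = 36 · 203 = €7308.

Tax revenue = €7308 hundred.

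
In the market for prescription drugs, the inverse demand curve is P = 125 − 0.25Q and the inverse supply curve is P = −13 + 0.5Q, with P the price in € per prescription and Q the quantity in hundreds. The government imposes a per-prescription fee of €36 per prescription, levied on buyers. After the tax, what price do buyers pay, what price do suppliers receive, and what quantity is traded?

Inverting to Q(P) form: Qd = 500 − 4P; Qs = 2P + 26.
Before the tax: set 500 − 4P = 2P + 26 → P* = €79, Q* = 184.
With the tax collected from buyers, demand (in seller-price terms) shifts: Qd = 500 − 4(P + 36).
New equilibrium: buyers pay €91, suppliers receive €55, Q = 136. (Wedge: Pb − Ps = 36.)

Buyers pay €91; suppliers receive €55; quantity = 136.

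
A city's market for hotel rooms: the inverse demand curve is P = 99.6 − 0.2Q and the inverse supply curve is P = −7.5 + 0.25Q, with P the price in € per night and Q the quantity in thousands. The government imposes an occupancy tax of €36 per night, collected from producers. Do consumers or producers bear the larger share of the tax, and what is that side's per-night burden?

Producers bear the larger share: €20 per night.

Rewrite in direct form: Qd = 498 − 5P and Qs = 4P + 30.
Before the tax: set 498 − 5P = 4P + 30 → P* = €52, Q* = 238.
With the tax collected from producers, supply shifts: Qs = 4(P − 36) + 30.
New equilibrium: consumers pay €68, producers receive €32, Q = 158. (Wedge: Pb − Ps = 36.)
Per-night burden: consumers €16, producers €20.
Producers take the larger share because supply is less price-elastic here (demand slope 5 vs supply slope 4).
The less price-elastic side of the market bears the larger share of a per-unit tax.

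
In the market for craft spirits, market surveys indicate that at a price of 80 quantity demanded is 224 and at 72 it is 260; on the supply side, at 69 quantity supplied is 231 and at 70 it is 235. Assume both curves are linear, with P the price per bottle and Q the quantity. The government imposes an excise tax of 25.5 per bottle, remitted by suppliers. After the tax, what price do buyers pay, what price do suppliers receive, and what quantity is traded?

Buyers pay 86; suppliers receive 60.5; quantity = 197.

Demand slope: (260 − 224)/(72 − 80) = -4.5, so Qd = 584 − 4.5P.
Supply slope: (235 − 231)/(70 − 69) = 4, so Qs = 4P − 45.
Before the tax: set 584 − 4.5P = 4P − 45 → P* = 74, Q* = 251.
With the tax collected from suppliers, supply shifts: Qs = 4(P − 25.5) − 45.
Solving gives Q = 197 with buyers paying 86 and suppliers receiving 60.5 (the 25.5 wedge).
The less price-elastic side of the market bears the larger share of a per-unit tax.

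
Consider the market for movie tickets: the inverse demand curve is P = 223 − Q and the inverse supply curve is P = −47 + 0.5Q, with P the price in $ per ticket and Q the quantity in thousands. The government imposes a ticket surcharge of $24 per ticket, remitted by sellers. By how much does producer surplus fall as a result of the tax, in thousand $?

Producer surplus falls by $1376 thousand.

Rewrite in direct form: Qd = 223 − P and Qs = 2P + 94.
Before the tax: set 223 − P = 2P + 94 → P* = $43, Q* = 180.
With the tax collected from sellers, supply shifts: Qs = 2(P − 24) + 94.
Solving gives Q = 164 with buyers paying $59 and sellers receiving $35 (the $24 wedge).
ΔPS is the trapezoid between Q = 164 and Q = 180 of height $8: ½ · (180 + 164) · 8 = $1376.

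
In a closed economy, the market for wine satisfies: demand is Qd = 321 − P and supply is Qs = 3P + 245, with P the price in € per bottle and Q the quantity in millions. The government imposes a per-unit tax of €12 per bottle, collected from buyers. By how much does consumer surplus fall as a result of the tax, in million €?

Consumer surplus falls by €2677.5 million.

Before the tax: set 321 − P = 3P + 245 → P* = €19, Q* = 302.
With the tax collected from buyers, demand (in seller-price terms) shifts: Qd = 321 − (P + 12).
New equilibrium: buyers pay €28, producers receive €16, Q = 293. (Wedge: Pb − Ps = 12.)
ΔCS is the trapezoid between Q = 293 and Q = 302 of height €9: ½ · (302 + 293) · 9 = €2677.5.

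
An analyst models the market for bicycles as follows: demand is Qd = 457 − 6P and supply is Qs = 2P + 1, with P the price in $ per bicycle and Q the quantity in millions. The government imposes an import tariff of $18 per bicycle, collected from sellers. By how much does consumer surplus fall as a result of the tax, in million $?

Without the tax, 457 − 6P = 2P + 1 gives 8P = 456, so P* = $57 and Q* = 115.
With the tax collected from sellers, supply shifts: Qs = 2(P − 18) + 1.
Solving gives Q = 88 with buyers paying $61.5 and sellers receiving $43.5 (the $18 wedge).
ΔCS is the trapezoid between Q = 88 and Q = 115 of height $4.5: ½ · (115 + 88) · 4.5 = $456.75.

Consumer surplus falls by $456.75 million.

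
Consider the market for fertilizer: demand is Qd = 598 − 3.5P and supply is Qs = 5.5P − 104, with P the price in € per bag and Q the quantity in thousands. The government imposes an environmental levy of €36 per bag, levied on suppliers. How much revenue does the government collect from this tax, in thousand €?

Before the tax: set 598 − 3.5P = 5.5P − 104 → P* = €78, Q* = 325.
With the tax collected from suppliers, supply shifts: Qs = 5.5(P − 36) − 104.
Solving gives Q = 248 with consumers paying €100 and suppliers receiving €64 (the €36 wedge).
Revenue = t · Q = 36 · 248 = €8928.

Tax revenue = €8928 thousand.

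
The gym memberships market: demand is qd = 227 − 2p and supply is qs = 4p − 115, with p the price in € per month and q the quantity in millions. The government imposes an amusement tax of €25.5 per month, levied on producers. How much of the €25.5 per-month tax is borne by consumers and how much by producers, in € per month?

Without the tax, 227 − 2p = 4p − 115 gives 6p = 342, so p* = €57 and q* = 113.
With the tax collected from producers, supply shifts: qs = 4(p − 25.5) − 115.
New equilibrium: consumers pay €74, producers receive €48.5, q = 79. (Wedge: pb − ps = 25.5.)
Burden on consumers: €17; on producers: €8.5. (They sum to €25.5.)
The less price-elastic side of the market bears the larger share of a per-unit tax.

Consumers bear €17 per month; producers bear €8.5 per month.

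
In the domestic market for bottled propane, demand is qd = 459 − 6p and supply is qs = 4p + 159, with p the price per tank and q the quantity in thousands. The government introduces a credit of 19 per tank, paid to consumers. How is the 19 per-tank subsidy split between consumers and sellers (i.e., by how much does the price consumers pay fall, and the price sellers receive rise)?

Without the subsidy, 459 − 6p = 4p + 159 gives 10p = 300, so p* = 30 and q* = 279.
With a per-unit subsidy paid to consumers, each effectively pays p − 19, so demand becomes qd = 459 − 6(p − 19).
Solving gives q = 324.6 with consumers paying 22.4 and sellers receiving 41.4 (the 19 wedge).
Gain to consumers: 7.6; to sellers: 11.4. (They sum to 19.)

Consumers gain 7.6 per tank; sellers gain 11.4 per tank.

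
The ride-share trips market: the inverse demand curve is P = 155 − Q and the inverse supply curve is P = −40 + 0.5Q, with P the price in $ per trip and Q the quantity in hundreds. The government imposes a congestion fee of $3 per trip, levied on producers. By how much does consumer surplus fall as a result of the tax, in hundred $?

Inverting to Q(P) form: Qd = 155 − P; Qs = 2P + 80.
Without the tax, 155 − P = 2P + 80 gives 3P = 75, so P* = $25 and Q* = 130.
With the tax collected from producers, supply shifts: Qs = 2(P − 3) + 80.
Solving gives Q = 128 with buyers paying $27 and producers receiving $24 (the $3 wedge).
ΔCS is the trapezoid between Q = 128 and Q = 130 of height $2: ½ · (130 + 128) · 2 = $258.

Consumer surplus falls by $258 hundred.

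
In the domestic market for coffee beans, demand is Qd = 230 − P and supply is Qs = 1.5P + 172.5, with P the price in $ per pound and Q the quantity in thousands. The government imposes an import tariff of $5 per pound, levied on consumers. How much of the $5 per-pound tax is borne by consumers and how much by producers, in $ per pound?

Consumers bear $3 per pound; producers bear $2 per pound.

Without the tax, 230 − P = 1.5P + 172.5 gives 2.5P = 57.5, so P* = $23 and Q* = 207.
With the tax collected from consumers, demand (in seller-price terms) shifts: Qd = 230 − (P + 5).
Solving gives Q = 204 with consumers paying $26 and producers receiving $21 (the $5 wedge).
Burden on consumers: $3; on producers: $2. (They sum to $5.)
The less price-elastic side of the market bears the larger share of a per-unit tax.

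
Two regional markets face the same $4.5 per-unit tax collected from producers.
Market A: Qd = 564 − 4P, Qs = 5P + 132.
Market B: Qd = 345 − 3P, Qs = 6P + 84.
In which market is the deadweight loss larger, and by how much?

Market A: pre-tax P* = $48, Q* = 372; post-tax Q = 362; deadweight loss = $22.5.
Market B: pre-tax P* = $29, Q* = 258; post-tax Q = 249; deadweight loss = $20.25.
Difference: $22.5 vs $20.25 → market A is larger by $2.25.

Market A, by $2.25.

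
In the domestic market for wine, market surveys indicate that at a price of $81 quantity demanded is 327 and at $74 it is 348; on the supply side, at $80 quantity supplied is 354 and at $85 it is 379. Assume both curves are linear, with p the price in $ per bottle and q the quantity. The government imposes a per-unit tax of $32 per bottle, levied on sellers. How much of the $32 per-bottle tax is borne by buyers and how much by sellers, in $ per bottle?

Buyers bear $20 per bottle; sellers bear $12 per bottle.

Demand slope: (348 − 327)/(74 − 81) = -3, so qd = 570 − 3p.
Supply slope: (379 − 354)/(85 − 80) = 5, so qs = 5p − 46.
Without the tax, 570 − 3p = 5p − 46 gives 8p = 616, so p* = $77 and q* = 339.
With the tax collected from sellers, supply shifts: qs = 5(p − 32) − 46.
New equilibrium: buyers pay $97, sellers receive $65, q = 279. (Wedge: pb − ps = 32.)
Burden on buyers: $20; on sellers: $12. (They sum to $32.)
The less price-elastic side of the market bears the larger share of a per-unit tax.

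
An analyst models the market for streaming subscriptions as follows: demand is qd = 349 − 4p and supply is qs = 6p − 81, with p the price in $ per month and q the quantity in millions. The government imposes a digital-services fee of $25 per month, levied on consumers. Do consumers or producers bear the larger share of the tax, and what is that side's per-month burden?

Consumers bear the larger share: $15 per month.

Before the tax: set 349 − 4p = 6p − 81 → p* = $43, q* = 177.
With the tax collected from consumers, demand (in seller-price terms) shifts: qd = 349 − 4(p + 25).
New equilibrium: consumers pay $58, producers receive $33, q = 117. (Wedge: pb − ps = 25.)
Per-month burden: consumers $15, producers $10.
Consumers take the larger share because demand is less price-elastic here (demand slope 4 vs supply slope 6).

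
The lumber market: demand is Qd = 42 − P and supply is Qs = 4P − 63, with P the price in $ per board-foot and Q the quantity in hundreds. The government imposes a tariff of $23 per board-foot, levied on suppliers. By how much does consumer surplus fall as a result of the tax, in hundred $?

Before the tax: set 42 − P = 4P − 63 → P* = $21, Q* = 21.
With the tax collected from suppliers, supply shifts: Qs = 4(P − 23) − 63.
New equilibrium: consumers pay $39.4, suppliers receive $16.4, Q = 2.6. (Wedge: Pb − Ps = 23.)
ΔCS is the trapezoid between Q = 2.6 and Q = 21 of height $18.4: ½ · (21 + 2.6) · 18.4 = $217.12.

Consumer surplus falls by $217.12 hundred.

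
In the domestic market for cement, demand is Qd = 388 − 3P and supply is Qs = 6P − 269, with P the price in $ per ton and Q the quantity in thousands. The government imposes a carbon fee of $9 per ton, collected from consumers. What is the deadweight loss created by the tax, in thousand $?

Deadweight loss = $81 thousand.

Without the tax, 388 − 3P = 6P − 269 gives 9P = 657, so P* = $73 and Q* = 169.
With the tax collected from consumers, demand (in seller-price terms) shifts: Qd = 388 − 3(P + 9).
New equilibrium: consumers pay $79, producers receive $70, Q = 151. (Wedge: Pb − Ps = 9.)
Quantity falls by |ΔQ| = |169 − 151| = 18.
DWL = ½ · t · |ΔQ| = ½ · 9 · 18 = $81.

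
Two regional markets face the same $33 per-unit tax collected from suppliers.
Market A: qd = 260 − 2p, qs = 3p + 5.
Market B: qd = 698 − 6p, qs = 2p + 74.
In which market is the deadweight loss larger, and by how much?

Market B, by $163.35.

Market A: pre-tax p* = $51, q* = 158; post-tax q = 118.4; deadweight loss = $653.4.
Market B: pre-tax p* = $78, q* = 230; post-tax q = 180.5; deadweight loss = $816.75.
Difference: $653.4 vs $816.75 → market B is larger by $163.35.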